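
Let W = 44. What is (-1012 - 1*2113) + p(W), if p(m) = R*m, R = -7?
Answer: -3433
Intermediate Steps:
p(m) = -7*m
(-1012 - 1*2113) + p(W) = (-1012 - 1*2113) - 7*44 = (-1012 - 2113) - 308 = -3125 - 308 = -3433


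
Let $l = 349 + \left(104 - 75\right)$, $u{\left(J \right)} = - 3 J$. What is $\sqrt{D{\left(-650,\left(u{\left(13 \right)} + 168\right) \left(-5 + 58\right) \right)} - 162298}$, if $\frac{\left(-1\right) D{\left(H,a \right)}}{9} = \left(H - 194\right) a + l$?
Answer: $2 \sqrt{12942038} \approx 7195.0$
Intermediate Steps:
$l = 378$ ($l = 349 + 29 = 378$)
$D{\left(H,a \right)} = -3402 - 9 a \left(-194 + H\right)$ ($D{\left(H,a \right)} = - 9 \left(\left(H - 194\right) a + 378\right) = - 9 \left(\left(-194 + H\right) a + 378\right) = - 9 \left(a \left(-194 + H\right) + 378\right) = - 9 \left(378 + a \left(-194 + H\right)\right) = -3402 - 9 a \left(-194 + H\right)$)
$\sqrt{D{\left(-650,\left(u{\left(13 \right)} + 168\right) \left(-5 + 58\right) \right)} - 162298} = \sqrt{\left(-3402 + 1746 \left(\left(-3\right) 13 + 168\right) \left(-5 + 58\right) - - 5850 \left(\left(-3\right) 13 + 168\right) \left(-5 + 58\right)\right) - 162298} = \sqrt{\left(-3402 + 1746 \left(-39 + 168\right) 53 - - 5850 \left(-39 + 168\right) 53\right) - 162298} = \sqrt{\left(-3402 + 1746 \cdot 129 \cdot 53 - - 5850 \cdot 129 \cdot 53\right) - 162298} = \sqrt{\left(-3402 + 1746 \cdot 6837 - \left(-5850\right) 6837\right) - 162298} = \sqrt{\left(-3402 + 11937402 + 39996450\right) - 162298} = \sqrt{51930450 - 162298} = \sqrt{51768152} = 2 \sqrt{12942038}$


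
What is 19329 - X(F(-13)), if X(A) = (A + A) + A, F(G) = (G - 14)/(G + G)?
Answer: 502473/26 ≈ 19326.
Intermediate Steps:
F(G) = (-14 + G)/(2*G) (F(G) = (-14 + G)/((2*G)) = (-14 + G)*(1/(2*G)) = (-14 + G)/(2*G))
X(A) = 3*A (X(A) = 2*A + A = 3*A)
19329 - X(F(-13)) = 19329 - 3*(1/2)*(-14 - 13)/(-13) = 19329 - 3*(1/2)*(-1/13)*(-27) = 19329 - 3*27/26 = 19329 - 1*81/26 = 19329 - 81/26 = 502473/26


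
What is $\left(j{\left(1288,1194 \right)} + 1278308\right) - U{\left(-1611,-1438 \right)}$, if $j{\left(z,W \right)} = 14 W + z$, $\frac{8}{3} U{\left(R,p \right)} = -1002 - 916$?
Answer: $\frac{5188125}{4} \approx 1.297 \cdot 10^{6}$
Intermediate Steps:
$U{\left(R,p \right)} = - \frac{2877}{4}$ ($U{\left(R,p \right)} = \frac{3 \left(-1002 - 916\right)}{8} = \frac{3}{8} \left(-1918\right) = - \frac{2877}{4}$)
$j{\left(z,W \right)} = z + 14 W$
$\left(j{\left(1288,1194 \right)} + 1278308\right) - U{\left(-1611,-1438 \right)} = \left(\left(1288 + 14 \cdot 1194\right) + 1278308\right) - - \frac{2877}{4} = \left(\left(1288 + 16716\right) + 1278308\right) + \frac{2877}{4} = \left(18004 + 1278308\right) + \frac{2877}{4} = 1296312 + \frac{2877}{4} = \frac{5188125}{4}$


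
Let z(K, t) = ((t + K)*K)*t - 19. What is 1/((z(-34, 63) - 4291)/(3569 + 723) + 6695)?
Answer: 1073/7167128 ≈ 0.00014971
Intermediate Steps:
z(K, t) = -19 + K*t*(K + t) (z(K, t) = ((K + t)*K)*t - 19 = (K*(K + t))*t - 19 = K*t*(K + t) - 19 = -19 + K*t*(K + t))
1/((z(-34, 63) - 4291)/(3569 + 723) + 6695) = 1/(((-19 - 34*63**2 + 63*(-34)**2) - 4291)/(3569 + 723) + 6695) = 1/(((-19 - 34*3969 + 63*1156) - 4291)/4292 + 6695) = 1/(((-19 - 134946 + 72828) - 4291)*(1/4292) + 6695) = 1/((-62137 - 4291)*(1/4292) + 6695) = 1/(-66428*1/4292 + 6695) = 1/(-16607/1073 + 6695) = 1/(7167128/1073) = 1073/7167128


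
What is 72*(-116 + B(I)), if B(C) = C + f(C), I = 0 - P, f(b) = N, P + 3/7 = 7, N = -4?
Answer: -63792/7 ≈ -9113.1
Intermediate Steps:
P = 46/7 (P = -3/7 + 7 = 46/7 ≈ 6.5714)
f(b) = -4
I = -46/7 (I = 0 - 1*46/7 = 0 - 46/7 = -46/7 ≈ -6.5714)
B(C) = -4 + C (B(C) = C - 4 = -4 + C)
72*(-116 + B(I)) = 72*(-116 + (-4 - 46/7)) = 72*(-116 - 74/7) = 72*(-886/7) = -63792/7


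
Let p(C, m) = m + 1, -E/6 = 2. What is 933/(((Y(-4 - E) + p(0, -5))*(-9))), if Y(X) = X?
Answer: -311/12 ≈ -25.917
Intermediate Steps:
E = -12 (E = -6*2 = -12)
p(C, m) = 1 + m
933/(((Y(-4 - E) + p(0, -5))*(-9))) = 933/((((-4 - 1*(-12)) + (1 - 5))*(-9))) = 933/((((-4 + 12) - 4)*(-9))) = 933/(((8 - 4)*(-9))) = 933/((4*(-9))) = 933/(-36) = 933*(-1/36) = -311/12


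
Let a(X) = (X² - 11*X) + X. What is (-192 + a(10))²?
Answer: 36864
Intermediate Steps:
a(X) = X² - 10*X
(-192 + a(10))² = (-192 + 10*(-10 + 10))² = (-192 + 10*0)² = (-192 + 0)² = (-192)² = 36864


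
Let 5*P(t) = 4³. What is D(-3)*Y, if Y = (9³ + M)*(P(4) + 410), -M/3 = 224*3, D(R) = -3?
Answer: 8162154/5 ≈ 1.6324e+6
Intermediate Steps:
P(t) = 64/5 (P(t) = (⅕)*4³ = (⅕)*64 = 64/5)
M = -2016 (M = -672*3 = -3*672 = -2016)
Y = -2720718/5 (Y = (9³ - 2016)*(64/5 + 410) = (729 - 2016)*(2114/5) = -1287*2114/5 = -2720718/5 ≈ -5.4414e+5)
D(-3)*Y = -3*(-2720718/5) = 8162154/5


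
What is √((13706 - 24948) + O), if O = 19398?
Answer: 2*√2039 ≈ 90.311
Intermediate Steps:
√((13706 - 24948) + O) = √((13706 - 24948) + 19398) = √(-11242 + 19398) = √8156 = 2*√2039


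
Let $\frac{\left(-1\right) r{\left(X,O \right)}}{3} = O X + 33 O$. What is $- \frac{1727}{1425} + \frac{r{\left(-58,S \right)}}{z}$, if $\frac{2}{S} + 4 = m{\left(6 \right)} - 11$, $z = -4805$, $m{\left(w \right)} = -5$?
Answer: $- \frac{3315019}{2738850} \approx -1.2104$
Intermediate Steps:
$S = - \frac{1}{10}$ ($S = \frac{2}{-4 - 16} = \frac{2}{-20} = 2 \left(- \frac{1}{20}\right) = - \frac{1}{10} \approx -0.1$)
$r{\left(X,O \right)} = - 99 O - 3 O X$ ($r{\left(X,O \right)} = - 3 \left(O X + 33 O\right) = - 3 \left(33 O + O X\right) = - 99 O - 3 O X$)
$- \frac{1727}{1425} + \frac{r{\left(-58,S \right)}}{z} = - \frac{1727}{1425} + \frac{\left(-3\right) \left(- \frac{1}{10}\right) \left(33 - 58\right)}{-4805} = \left(-1727\right) \frac{1}{1425} + \left(-3\right) \left(- \frac{1}{10}\right) \left(-25\right) \left(- \frac{1}{4805}\right) = - \frac{1727}{1425} - - \frac{3}{1922} = - \frac{1727}{1425} + \frac{3}{1922} = - \frac{3315019}{2738850}$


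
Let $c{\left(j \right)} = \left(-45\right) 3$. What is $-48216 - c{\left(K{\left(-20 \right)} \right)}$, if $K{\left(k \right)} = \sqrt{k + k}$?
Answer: $-48081$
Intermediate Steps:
$K{\left(k \right)} = \sqrt{2} \sqrt{k}$ ($K{\left(k \right)} = \sqrt{2 k} = \sqrt{2} \sqrt{k}$)
$c{\left(j \right)} = -135$
$-48216 - c{\left(K{\left(-20 \right)} \right)} = -48216 - -135 = -48216 + 135 = -48081$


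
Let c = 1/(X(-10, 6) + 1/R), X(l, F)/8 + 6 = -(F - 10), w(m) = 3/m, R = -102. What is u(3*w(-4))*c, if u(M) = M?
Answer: 459/3266 ≈ 0.14054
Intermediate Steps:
X(l, F) = 32 - 8*F (X(l, F) = -48 + 8*(-(F - 10)) = -48 + 8*(-(-10 + F)) = -48 + 8*(10 - F) = -48 + (80 - 8*F) = 32 - 8*F)
c = -102/1633 (c = 1/((32 - 8*6) + 1/(-102)) = 1/((32 - 48) - 1/102) = 1/(-16 - 1/102) = 1/(-1633/102) = -102/1633 ≈ -0.062462)
u(3*w(-4))*c = (3*(3/(-4)))*(-102/1633) = (3*(3*(-¼)))*(-102/1633) = (3*(-¾))*(-102/1633) = -9/4*(-102/1633) = 459/3266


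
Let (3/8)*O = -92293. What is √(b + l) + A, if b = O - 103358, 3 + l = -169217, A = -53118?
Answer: -53118 + I*√4668234/3 ≈ -53118.0 + 720.2*I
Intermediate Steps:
O = -738344/3 (O = (8/3)*(-92293) = -738344/3 ≈ -2.4611e+5)
l = -169220 (l = -3 - 169217 = -169220)
b = -1048418/3 (b = -738344/3 - 103358 = -1048418/3 ≈ -3.4947e+5)
√(b + l) + A = √(-1048418/3 - 169220) - 53118 = √(-1556078/3) - 53118 = I*√4668234/3 - 53118 = -53118 + I*√4668234/3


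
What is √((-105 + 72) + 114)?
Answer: 9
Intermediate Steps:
√((-105 + 72) + 114) = √(-33 + 114) = √81 = 9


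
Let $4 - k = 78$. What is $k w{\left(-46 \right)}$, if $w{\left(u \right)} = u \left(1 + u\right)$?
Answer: $-153180$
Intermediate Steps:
$k = -74$ ($k = 4 - 78 = -74$)
$k w{\left(-46 \right)} = - 74 \left(- 46 \left(1 - 46\right)\right) = - 74 \left(\left(-46\right) \left(-45\right)\right) = \left(-74\right) 2070 = -153180$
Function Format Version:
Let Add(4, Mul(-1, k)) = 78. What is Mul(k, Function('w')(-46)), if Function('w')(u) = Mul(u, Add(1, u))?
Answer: -153180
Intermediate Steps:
k = -74 (k = Add(4, Mul(-1, 78)) = Add(4, -78) = -74)
Mul(k, Function('w')(-46)) = Mul(-74, Mul(-46, Add(1, -46))) = Mul(-74, Mul(-46, -45)) = Mul(-74, 2070) = -153180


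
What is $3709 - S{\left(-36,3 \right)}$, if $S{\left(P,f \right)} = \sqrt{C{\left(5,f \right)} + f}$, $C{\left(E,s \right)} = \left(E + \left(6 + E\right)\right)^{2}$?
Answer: $3709 - \sqrt{259} \approx 3692.9$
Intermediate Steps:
$C{\left(E,s \right)} = \left(6 + 2 E\right)^{2}$
$S{\left(P,f \right)} = \sqrt{256 + f}$ ($S{\left(P,f \right)} = \sqrt{4 \left(3 + 5\right)^{2} + f} = \sqrt{4 \cdot 8^{2} + f} = \sqrt{4 \cdot 64 + f} = \sqrt{256 + f}$)
$3709 - S{\left(-36,3 \right)} = 3709 - \sqrt{256 + 3} = 3709 - \sqrt{259}$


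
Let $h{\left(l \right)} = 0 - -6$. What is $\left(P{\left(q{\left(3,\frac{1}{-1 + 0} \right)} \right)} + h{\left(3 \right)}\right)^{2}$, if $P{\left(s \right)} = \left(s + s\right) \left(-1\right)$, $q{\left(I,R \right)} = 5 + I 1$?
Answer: $100$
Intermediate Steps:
$q{\left(I,R \right)} = 5 + I$
$P{\left(s \right)} = - 2 s$ ($P{\left(s \right)} = 2 s \left(-1\right) = - 2 s$)
$h{\left(l \right)} = 6$ ($h{\left(l \right)} = 0 + 6 = 6$)
$\left(P{\left(q{\left(3,\frac{1}{-1 + 0} \right)} \right)} + h{\left(3 \right)}\right)^{2} = \left(- 2 \left(5 + 3\right) + 6\right)^{2} = \left(\left(-2\right) 8 + 6\right)^{2} = \left(-16 + 6\right)^{2} = \left(-10\right)^{2} = 100$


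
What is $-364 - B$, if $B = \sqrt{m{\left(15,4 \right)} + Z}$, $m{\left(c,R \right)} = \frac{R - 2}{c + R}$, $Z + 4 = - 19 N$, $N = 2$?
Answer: $-364 - \frac{2 i \sqrt{3781}}{19} \approx -364.0 - 6.4726 i$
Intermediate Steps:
$Z = -42$ ($Z = -4 - 38 = -42$)
$m{\left(c,R \right)} = \frac{-2 + R}{R + c}$
$B = \frac{2 i \sqrt{3781}}{19}$ ($B = \sqrt{\frac{-2 + 4}{4 + 15} - 42} = \sqrt{\frac{1}{19} \cdot 2 - 42} = \sqrt{\frac{2}{19} - 42} = \sqrt{- \frac{796}{19}} = \frac{2 i \sqrt{3781}}{19} \approx 6.4726 i$)
$-364 - B = -364 - \frac{2 i \sqrt{3781}}{19}$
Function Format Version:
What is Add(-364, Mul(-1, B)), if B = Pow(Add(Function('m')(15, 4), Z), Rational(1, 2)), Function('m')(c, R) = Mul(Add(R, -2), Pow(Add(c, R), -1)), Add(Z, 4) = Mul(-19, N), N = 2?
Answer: Add(-364, Mul(Rational(-2, 19), I, Pow(3781, Rational(1, 2)))) ≈ Add(-364.00, Mul(-6.4726, I))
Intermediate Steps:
Z = -42 (Z = Add(-4, Mul(-19, 2)) = Add(-4, -38) = -42)
Function('m')(c, R) = Mul(Pow(Add(R, c), -1), Add(-2, R)) (Function('m')(c, R) = Mul(Add(-2, R), Pow(Add(R, c), -1)) = Mul(Pow(Add(R, c), -1), Add(-2, R)))
B = Mul(Rational(2, 19), I, Pow(3781, Rational(1, 2))) (B = Pow(Add(Mul(Pow(Add(4, 15), -1), Add(-2, 4)), -42), Rational(1, 2)) = Pow(Add(Mul(Pow(19, -1), 2), -42), Rational(1, 2)) = Pow(Add(Mul(Rational(1, 19), 2), -42), Rational(1, 2)) = Pow(Add(Rational(2, 19), -42), Rational(1, 2)) = Pow(Rational(-796, 19), Rational(1, 2)) = Mul(Rational(2, 19), I, Pow(3781, Rational(1, 2))) ≈ Mul(6.4726, I))
Add(-364, Mul(-1, B)) = Add(-364, Mul(-1, Mul(Rational(2, 19), I, Pow(3781, Rational(1, 2))))) = Add(-364, Mul(Rational(-2, 19), I, Pow(3781, Rational(1, 2))))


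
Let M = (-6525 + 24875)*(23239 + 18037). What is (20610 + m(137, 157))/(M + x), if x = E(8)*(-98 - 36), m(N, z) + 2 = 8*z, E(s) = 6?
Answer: 5466/189353449 ≈ 2.8867e-5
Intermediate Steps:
M = 757414600 (M = 18350*41276 = 757414600)
m(N, z) = -2 + 8*z
x = -804 (x = 6*(-98 - 36) = 6*(-134) = -804)
(20610 + m(137, 157))/(M + x) = (20610 + (-2 + 8*157))/(757414600 - 804) = (20610 + (-2 + 1256))/757413796 = (20610 + 1254)*(1/757413796) = 21864*(1/757413796) = 5466/189353449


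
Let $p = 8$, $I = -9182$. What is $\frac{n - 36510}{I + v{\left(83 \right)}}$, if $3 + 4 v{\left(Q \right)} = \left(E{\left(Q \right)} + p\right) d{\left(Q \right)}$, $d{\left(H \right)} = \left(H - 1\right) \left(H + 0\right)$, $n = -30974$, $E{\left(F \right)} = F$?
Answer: $- \frac{269936}{582615} \approx -0.46332$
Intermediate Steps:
$d{\left(H \right)} = H \left(-1 + H\right)$ ($d{\left(H \right)} = \left(-1 + H\right) H = H \left(-1 + H\right)$)
$v{\left(Q \right)} = - \frac{3}{4} + \frac{Q \left(-1 + Q\right) \left(8 + Q\right)}{4}$ ($v{\left(Q \right)} = - \frac{3}{4} + \frac{\left(Q + 8\right) Q \left(-1 + Q\right)}{4} = - \frac{3}{4} + \frac{\left(8 + Q\right) Q \left(-1 + Q\right)}{4} = - \frac{3}{4} + \frac{Q \left(-1 + Q\right) \left(8 + Q\right)}{4}$)
$\frac{n - 36510}{I + v{\left(83 \right)}} = \frac{-30974 - 36510}{-9182 + \left(- \frac{3}{4} - 166 + \frac{83^{3}}{4} + \frac{7 \cdot 83^{2}}{4}\right)} = - \frac{67484}{-9182 + \left(- \frac{3}{4} - 166 + \frac{1}{4} \cdot 571787 + \frac{7}{4} \cdot 6889\right)} = - \frac{67484}{-9182 + \left(- \frac{3}{4} - 166 + \frac{571787}{4} + \frac{48223}{4}\right)} = - \frac{67484}{-9182 + \frac{619343}{4}} = - \frac{67484}{\frac{582615}{4}} = \left(-67484\right) \frac{4}{582615} = - \frac{269936}{582615}$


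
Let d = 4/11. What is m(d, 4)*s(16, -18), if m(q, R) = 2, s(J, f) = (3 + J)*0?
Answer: 0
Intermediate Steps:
d = 4/11 (d = 4*(1/11) = 4/11 ≈ 0.36364)
s(J, f) = 0
m(d, 4)*s(16, -18) = 2*0 = 0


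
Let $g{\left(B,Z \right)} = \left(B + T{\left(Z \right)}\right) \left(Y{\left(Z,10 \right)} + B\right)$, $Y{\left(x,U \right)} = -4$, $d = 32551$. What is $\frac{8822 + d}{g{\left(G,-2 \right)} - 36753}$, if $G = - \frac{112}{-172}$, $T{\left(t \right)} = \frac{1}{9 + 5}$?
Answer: $- \frac{178496913}{158575133} \approx -1.1256$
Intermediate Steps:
$T{\left(t \right)} = \frac{1}{14}$
$G = \frac{28}{43}$ ($G = \left(-112\right) \left(- \frac{1}{172}\right) = \frac{28}{43} \approx 0.65116$)
$g{\left(B,Z \right)} = \left(-4 + B\right) \left(\frac{1}{14} + B\right)$ ($g{\left(B,Z \right)} = \left(B + \frac{1}{14}\right) \left(-4 + B\right) = \left(\frac{1}{14} + B\right) \left(-4 + B\right) = \left(-4 + B\right) \left(\frac{1}{14} + B\right)$)
$\frac{8822 + d}{g{\left(G,-2 \right)} - 36753} = \frac{8822 + 32551}{\left(- \frac{2}{7} + \left(\frac{28}{43}\right)^{2} - \frac{110}{43}\right) - 36753} = \frac{41373}{\left(- \frac{2}{7} + \frac{784}{1849} - \frac{110}{43}\right) - 36753} = \frac{41373}{- \frac{31320}{12943} - 36753} = \frac{41373}{- \frac{475725399}{12943}} = 41373 \left(- \frac{12943}{475725399}\right) = - \frac{178496913}{158575133}$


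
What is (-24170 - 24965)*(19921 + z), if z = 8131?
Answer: -1378335020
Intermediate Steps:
(-24170 - 24965)*(19921 + z) = (-24170 - 24965)*(19921 + 8131) = -49135*28052 = -1378335020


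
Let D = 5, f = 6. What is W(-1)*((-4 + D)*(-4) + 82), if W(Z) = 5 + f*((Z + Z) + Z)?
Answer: -1014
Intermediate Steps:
W(Z) = 5 + 18*Z (W(Z) = 5 + 6*((Z + Z) + Z) = 5 + 6*(2*Z + Z) = 5 + 6*(3*Z) = 5 + 18*Z)
W(-1)*((-4 + D)*(-4) + 82) = (5 + 18*(-1))*((-4 + 5)*(-4) + 82) = (5 - 18)*(1*(-4) + 82) = -13*(-4 + 82) = -13*78 = -1014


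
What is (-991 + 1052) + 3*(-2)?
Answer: 55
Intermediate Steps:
(-991 + 1052) + 3*(-2) = 61 - 6 = 55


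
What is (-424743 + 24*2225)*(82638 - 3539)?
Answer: -29372859957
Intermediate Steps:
(-424743 + 24*2225)*(82638 - 3539) = (-424743 + 53400)*79099 = -371343*79099 = -29372859957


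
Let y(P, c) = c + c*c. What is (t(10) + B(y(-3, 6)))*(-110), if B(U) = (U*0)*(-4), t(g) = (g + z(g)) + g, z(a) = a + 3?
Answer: -3630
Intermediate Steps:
z(a) = 3 + a
t(g) = 3 + 3*g (t(g) = (g + (3 + g)) + g = (3 + 2*g) + g = 3 + 3*g)
y(P, c) = c + c**2
B(U) = 0 (B(U) = 0*(-4) = 0)
(t(10) + B(y(-3, 6)))*(-110) = ((3 + 3*10) + 0)*(-110) = ((3 + 30) + 0)*(-110) = (33 + 0)*(-110) = 33*(-110) = -3630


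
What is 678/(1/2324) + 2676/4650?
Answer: 1221146246/775 ≈ 1.5757e+6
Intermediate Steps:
678/(1/2324) + 2676/4650 = 678/(1/2324) + 2676*(1/4650) = 678*2324 + 446/775 = 1575672 + 446/775 = 1221146246/775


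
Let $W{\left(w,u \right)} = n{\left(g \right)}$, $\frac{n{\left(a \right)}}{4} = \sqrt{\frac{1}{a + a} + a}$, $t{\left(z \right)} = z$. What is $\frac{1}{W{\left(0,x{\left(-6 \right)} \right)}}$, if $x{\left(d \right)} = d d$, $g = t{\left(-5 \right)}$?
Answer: $- \frac{i \sqrt{510}}{204} \approx - 0.1107 i$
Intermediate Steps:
$g = -5$
$x{\left(d \right)} = d^{2}$
$n{\left(a \right)} = 4 \sqrt{a + \frac{1}{2 a}}$ ($n{\left(a \right)} = 4 \sqrt{\frac{1}{a + a} + a} = 4 \sqrt{\frac{1}{2 a} + a} = 4 \sqrt{a + \frac{1}{2 a}}$)
$W{\left(w,u \right)} = \frac{2 i \sqrt{510}}{5}$ ($W{\left(w,u \right)} = 2 \sqrt{\frac{2}{-5} + 4 \left(-5\right)} = 2 \sqrt{2 \left(- \frac{1}{5}\right) - 20} = 2 \sqrt{- \frac{2}{5} - 20} = 2 \sqrt{- \frac{102}{5}} = 2 \frac{i \sqrt{510}}{5} = \frac{2 i \sqrt{510}}{5}$)
$\frac{1}{W{\left(0,x{\left(-6 \right)} \right)}} = \frac{1}{\frac{2}{5} i \sqrt{510}} = - \frac{i \sqrt{510}}{204}$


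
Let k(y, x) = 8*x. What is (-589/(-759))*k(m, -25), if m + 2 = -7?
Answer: -117800/759 ≈ -155.20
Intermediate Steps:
m = -9 (m = -2 - 7 = -9)
(-589/(-759))*k(m, -25) = (-589/(-759))*(8*(-25)) = -589*(-1/759)*(-200) = (589/759)*(-200) = -117800/759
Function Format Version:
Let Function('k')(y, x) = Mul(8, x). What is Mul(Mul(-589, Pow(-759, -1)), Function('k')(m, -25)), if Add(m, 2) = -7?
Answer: Rational(-117800, 759) ≈ -155.20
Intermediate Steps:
m = -9 (m = Add(-2, -7) = -9)
Mul(Mul(-589, Pow(-759, -1)), Function('k')(m, -25)) = Mul(Mul(-589, Pow(-759, -1)), Mul(8, -25)) = Mul(Mul(-589, Rational(-1, 759)), -200) = Mul(Rational(589, 759), -200) = Rational(-117800, 759)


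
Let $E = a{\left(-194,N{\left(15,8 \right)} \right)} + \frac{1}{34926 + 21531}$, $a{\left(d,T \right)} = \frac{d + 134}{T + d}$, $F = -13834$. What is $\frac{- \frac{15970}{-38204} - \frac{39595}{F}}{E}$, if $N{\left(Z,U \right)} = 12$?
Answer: $\frac{1113325609265415}{111899721508867} \approx 9.9493$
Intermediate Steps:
$a{\left(d,T \right)} = \frac{134 + d}{T + d}$
$E = \frac{1693801}{5137587}$ ($E = \frac{134 - 194}{12 - 194} + \frac{1}{34926 + 21531} = \frac{1}{-182} \left(-60\right) + \frac{1}{56457} = \left(- \frac{1}{182}\right) \left(-60\right) + \frac{1}{56457} = \frac{30}{91} + \frac{1}{56457} = \frac{1693801}{5137587} \approx 0.32969$)
$\frac{- \frac{15970}{-38204} - \frac{39595}{F}}{E} = \frac{- \frac{15970}{-38204} - \frac{39595}{-13834}}{\frac{1693801}{5137587}} = \left(\left(-15970\right) \left(- \frac{1}{38204}\right) - - \frac{39595}{13834}\right) \frac{5137587}{1693801} = \left(\frac{7985}{19102} + \frac{39595}{13834}\right) \frac{5137587}{1693801} = \frac{216702045}{66064267} \cdot \frac{5137587}{1693801} = \frac{1113325609265415}{111899721508867}$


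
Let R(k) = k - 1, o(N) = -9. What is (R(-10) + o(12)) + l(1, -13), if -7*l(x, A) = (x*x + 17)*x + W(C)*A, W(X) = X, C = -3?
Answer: -197/7 ≈ -28.143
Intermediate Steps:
R(k) = -1 + k
l(x, A) = 3*A/7 - x*(17 + x**2)/7 (l(x, A) = -((x*x + 17)*x - 3*A)/7 = -((x**2 + 17)*x - 3*A)/7 = -((17 + x**2)*x - 3*A)/7 = -(x*(17 + x**2) - 3*A)/7 = -(-3*A + x*(17 + x**2))/7 = 3*A/7 - x*(17 + x**2)/7)
(R(-10) + o(12)) + l(1, -13) = ((-1 - 10) - 9) + (-17/7*1 - 1/7*1**3 + (3/7)*(-13)) = (-11 - 9) + (-17/7 - 1/7*1 - 39/7) = -20 + (-17/7 - 1/7 - 39/7) = -20 - 57/7 = -197/7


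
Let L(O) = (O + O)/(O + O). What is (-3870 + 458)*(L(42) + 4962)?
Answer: -16933756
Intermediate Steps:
L(O) = 1 (L(O) = (2*O)/((2*O)) = (2*O)*(1/(2*O)) = 1)
(-3870 + 458)*(L(42) + 4962) = (-3870 + 458)*(1 + 4962) = -3412*4963 = -16933756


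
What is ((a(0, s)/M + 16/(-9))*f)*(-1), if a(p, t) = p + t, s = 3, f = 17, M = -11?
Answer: 3451/99 ≈ 34.859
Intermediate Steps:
((a(0, s)/M + 16/(-9))*f)*(-1) = (((0 + 3)/(-11) + 16/(-9))*17)*(-1) = ((3*(-1/11) + 16*(-1/9))*17)*(-1) = ((-3/11 - 16/9)*17)*(-1) = -203/99*17*(-1) = -3451/99*(-1) = 3451/99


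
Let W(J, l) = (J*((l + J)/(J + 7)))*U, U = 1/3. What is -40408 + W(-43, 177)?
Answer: -2179151/54 ≈ -40355.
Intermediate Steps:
U = ⅓ ≈ 0.33333
W(J, l) = J*(J + l)/(3*(7 + J)) (W(J, l) = (J*((l + J)/(J + 7)))*(⅓) = (J*((J + l)/(7 + J)))*(⅓) = (J*(J + l)/(7 + J))*(⅓) = J*(J + l)/(3*(7 + J)))
-40408 + W(-43, 177) = -40408 + (⅓)*(-43)*(-43 + 177)/(7 - 43) = -40408 + (⅓)*(-43)*134/(-36) = -40408 + (⅓)*(-43)*(-1/36)*134 = -40408 + 2881/54 = -2179151/54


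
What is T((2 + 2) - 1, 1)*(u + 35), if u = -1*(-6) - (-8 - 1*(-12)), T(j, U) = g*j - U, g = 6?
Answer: 629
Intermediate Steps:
T(j, U) = -U + 6*j (T(j, U) = 6*j - U = -U + 6*j)
u = 2 (u = 6 - (-8 + 12) = 6 - 1*4 = 6 - 4 = 2)
T((2 + 2) - 1, 1)*(u + 35) = (-1*1 + 6*((2 + 2) - 1))*(2 + 35) = (-1 + 6*(4 - 1))*37 = (-1 + 6*3)*37 = (-1 + 18)*37 = 17*37 = 629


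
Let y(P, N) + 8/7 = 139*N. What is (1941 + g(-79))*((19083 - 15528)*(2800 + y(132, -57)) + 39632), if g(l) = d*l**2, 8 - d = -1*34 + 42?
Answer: -246966766611/7 ≈ -3.5281e+10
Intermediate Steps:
y(P, N) = -8/7 + 139*N
d = 0 (d = 8 - (-1*34 + 42) = 8 - (-34 + 42) = 8 - 1*8 = 8 - 8 = 0)
g(l) = 0 (g(l) = 0*l**2 = 0)
(1941 + g(-79))*((19083 - 15528)*(2800 + y(132, -57)) + 39632) = (1941 + 0)*((19083 - 15528)*(2800 + (-8/7 + 139*(-57))) + 39632) = 1941*(3555*(2800 + (-8/7 - 7923)) + 39632) = 1941*(3555*(2800 - 55469/7) + 39632) = 1941*(3555*(-35869/7) + 39632) = 1941*(-127514295/7 + 39632) = 1941*(-127236871/7) = -246966766611/7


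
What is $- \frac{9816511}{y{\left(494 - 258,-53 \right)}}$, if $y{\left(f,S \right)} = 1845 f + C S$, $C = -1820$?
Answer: $- \frac{9816511}{531880} \approx -18.456$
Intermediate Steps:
$y{\left(f,S \right)} = - 1820 S + 1845 f$ ($y{\left(f,S \right)} = 1845 f - 1820 S = - 1820 S + 1845 f$)
$- \frac{9816511}{y{\left(494 - 258,-53 \right)}} = - \frac{9816511}{\left(-1820\right) \left(-53\right) + 1845 \left(494 - 258\right)} = - \frac{9816511}{96460 + 1845 \cdot 236} = - \frac{9816511}{96460 + 435420} = - \frac{9816511}{531880}$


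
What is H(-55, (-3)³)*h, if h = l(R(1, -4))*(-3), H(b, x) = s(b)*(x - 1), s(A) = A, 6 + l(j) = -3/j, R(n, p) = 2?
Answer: 34650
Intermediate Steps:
l(j) = -6 - 3/j
H(b, x) = b*(-1 + x) (H(b, x) = b*(x - 1) = b*(-1 + x))
h = 45/2 (h = (-6 - 3/2)*(-3) = -15/2*(-3) = 45/2 ≈ 22.500)
H(-55, (-3)³)*h = -55*(-1 + (-3)³)*(45/2) = -55*(-1 - 27)*(45/2) = -55*(-28)*(45/2) = 1540*(45/2) = 34650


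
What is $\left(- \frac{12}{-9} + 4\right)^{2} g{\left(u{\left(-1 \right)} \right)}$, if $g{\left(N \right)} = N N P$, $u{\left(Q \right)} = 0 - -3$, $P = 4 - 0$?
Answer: $1024$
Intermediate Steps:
$P = 4$ ($P = 4 + 0 = 4$)
$u{\left(Q \right)} = 3$ ($u{\left(Q \right)} = 0 + 3 = 3$)
$g{\left(N \right)} = 4 N^{2}$ ($g{\left(N \right)} = N N 4 = N^{2} \cdot 4 = 4 N^{2}$)
$\left(- \frac{12}{-9} + 4\right)^{2} g{\left(u{\left(-1 \right)} \right)} = \left(- \frac{12}{-9} + 4\right)^{2} \cdot 4 \cdot 3^{2} = \left(\left(-12\right) \left(- \frac{1}{9}\right) + 4\right)^{2} \cdot 4 \cdot 9 = \left(\frac{4}{3} + 4\right)^{2} \cdot 36 = \left(\frac{16}{3}\right)^{2} \cdot 36 = \frac{256}{9} \cdot 36 = 1024$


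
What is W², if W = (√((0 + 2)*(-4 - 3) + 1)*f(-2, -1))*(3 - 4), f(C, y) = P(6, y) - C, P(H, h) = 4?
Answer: -468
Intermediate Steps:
f(C, y) = 4 - C
W = -6*I*√13 (W = (√((0 + 2)*(-4 - 3) + 1)*(4 - 1*(-2)))*(3 - 4) = (√(2*(-7) + 1)*(4 + 2))*(-1) = (√(-14 + 1)*6)*(-1) = (√(-13)*6)*(-1) = ((I*√13)*6)*(-1) = (6*I*√13)*(-1) = -6*I*√13 ≈ -21.633*I)
W² = (-6*I*√13)² = -468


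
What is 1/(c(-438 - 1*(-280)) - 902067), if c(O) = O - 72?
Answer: -1/902297 ≈ -1.1083e-6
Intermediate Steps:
c(O) = -72 + O
1/(c(-438 - 1*(-280)) - 902067) = 1/((-72 + (-438 - 1*(-280))) - 902067) = 1/((-72 + (-438 + 280)) - 902067) = 1/((-72 - 158) - 902067) = 1/(-230 - 902067) = 1/(-902297) = -1/902297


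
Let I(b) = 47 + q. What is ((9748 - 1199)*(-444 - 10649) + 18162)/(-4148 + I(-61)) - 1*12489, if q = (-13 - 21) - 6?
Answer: 43098946/4141 ≈ 10408.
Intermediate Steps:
q = -40 (q = -34 - 6 = -40)
I(b) = 7 (I(b) = 47 - 40 = 7)
((9748 - 1199)*(-444 - 10649) + 18162)/(-4148 + I(-61)) - 1*12489 = ((9748 - 1199)*(-444 - 10649) + 18162)/(-4148 + 7) - 1*12489 = (8549*(-11093) + 18162)/(-4141) - 12489 = (-94834057 + 18162)*(-1/4141) - 12489 = -94815895*(-1/4141) - 12489 = 94815895/4141 - 12489 = 43098946/4141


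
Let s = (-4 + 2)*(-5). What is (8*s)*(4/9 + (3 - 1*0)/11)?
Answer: 5680/99 ≈ 57.374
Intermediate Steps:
s = 10 (s = -2*(-5) = 10)
(8*s)*(4/9 + (3 - 1*0)/11) = (8*10)*(4/9 + (3 - 1*0)/11) = 80*(4*(1/9) + (3 + 0)*(1/11)) = 80*(4/9 + 3*(1/11)) = 80*(4/9 + 3/11) = 80*(71/99) = 5680/99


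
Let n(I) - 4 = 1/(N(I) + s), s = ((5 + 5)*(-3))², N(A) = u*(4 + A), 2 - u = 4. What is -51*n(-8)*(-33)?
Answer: 6114339/908 ≈ 6733.9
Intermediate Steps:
u = -2 (u = 2 - 1*4 = 2 - 4 = -2)
N(A) = -8 - 2*A (N(A) = -2*(4 + A) = -8 - 2*A)
s = 900 (s = (10*(-3))² = (-30)² = 900)
n(I) = 4 + 1/(892 - 2*I) (n(I) = 4 + 1/((-8 - 2*I) + 900) = 4 + 1/(892 - 2*I))
-51*n(-8)*(-33) = -51*(-3569 + 8*(-8))/(2*(-446 - 8))*(-33) = -51*(-3569 - 64)/(2*(-454))*(-33) = -51*(-1)*(-3633)/(2*454)*(-33) = -51*3633/908*(-33) = -185283/908*(-33) = 6114339/908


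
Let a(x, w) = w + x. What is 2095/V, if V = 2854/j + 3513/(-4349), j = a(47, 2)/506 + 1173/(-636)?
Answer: -853979446995/666061769233 ≈ -1.2821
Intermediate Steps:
j = -93729/53636 (j = (2 + 47)/506 + 1173/(-636) = 49*(1/506) + 1173*(-1/636) = 49/506 - 391/212 = -93729/53636 ≈ -1.7475)
V = -666061769233/407627421 (V = 2854/(-93729/53636) + 3513/(-4349) = 2854*(-53636/93729) + 3513*(-1/4349) = -153077144/93729 - 3513/4349 = -666061769233/407627421 ≈ -1634.0)
2095/V = 2095/(-666061769233/407627421) = 2095*(-407627421/666061769233) = -853979446995/666061769233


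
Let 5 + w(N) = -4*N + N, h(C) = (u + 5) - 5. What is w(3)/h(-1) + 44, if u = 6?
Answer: 125/3 ≈ 41.667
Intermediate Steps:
h(C) = 6 (h(C) = (6 + 5) - 5 = 11 - 5 = 6)
w(N) = -5 - 3*N (w(N) = -5 + (-4*N + N) = -5 - 3*N)
w(3)/h(-1) + 44 = (-5 - 3*3)/6 + 44 = (-5 - 9)/6 + 44 = (1/6)*(-14) + 44 = -7/3 + 44 = 125/3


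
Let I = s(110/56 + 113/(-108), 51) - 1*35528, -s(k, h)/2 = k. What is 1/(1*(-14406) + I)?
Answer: -189/9437873 ≈ -2.0026e-5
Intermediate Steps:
s(k, h) = -2*k
I = -6715139/189 (I = -2*(110/56 + 113/(-108)) - 1*35528 = -2*(110*(1/56) + 113*(-1/108)) - 35528 = -2*(55/28 - 113/108) - 35528 = -2*347/378 - 35528 = -347/189 - 35528 = -6715139/189 ≈ -35530.)
1/(1*(-14406) + I) = 1/(1*(-14406) - 6715139/189) = 1/(-14406 - 6715139/189) = 1/(-9437873/189) = -189/9437873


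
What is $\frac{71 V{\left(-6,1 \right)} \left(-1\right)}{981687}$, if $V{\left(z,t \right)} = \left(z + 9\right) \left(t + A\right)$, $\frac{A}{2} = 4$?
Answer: $- \frac{639}{327229} \approx -0.0019528$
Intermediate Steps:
$A = 8$ ($A = 2 \cdot 4 = 8$)
$V{\left(z,t \right)} = \left(8 + t\right) \left(9 + z\right)$ ($V{\left(z,t \right)} = \left(z + 9\right) \left(t + 8\right) = \left(9 + z\right) \left(8 + t\right) = \left(8 + t\right) \left(9 + z\right)$)
$\frac{71 V{\left(-6,1 \right)} \left(-1\right)}{981687} = \frac{71 \left(72 + 8 \left(-6\right) + 9 \cdot 1 + 1 \left(-6\right)\right) \left(-1\right)}{981687} = 71 \left(72 - 48 + 9 - 6\right) \left(-1\right) \frac{1}{981687} = 71 \cdot 27 \left(-1\right) \frac{1}{981687} = 1917 \left(-1\right) \frac{1}{981687} = \left(-1917\right) \frac{1}{981687} = - \frac{639}{327229}$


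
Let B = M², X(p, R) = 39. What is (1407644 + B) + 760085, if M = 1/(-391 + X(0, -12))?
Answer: 268590294017/123904 ≈ 2.1677e+6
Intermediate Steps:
M = -1/352 (M = 1/(-391 + 39) = 1/(-352) = -1/352 ≈ -0.0028409)
B = 1/123904 (B = (-1/352)² = 1/123904 ≈ 8.0708e-6)
(1407644 + B) + 760085 = (1407644 + 1/123904) + 760085 = 174412722177/123904 + 760085 = 268590294017/123904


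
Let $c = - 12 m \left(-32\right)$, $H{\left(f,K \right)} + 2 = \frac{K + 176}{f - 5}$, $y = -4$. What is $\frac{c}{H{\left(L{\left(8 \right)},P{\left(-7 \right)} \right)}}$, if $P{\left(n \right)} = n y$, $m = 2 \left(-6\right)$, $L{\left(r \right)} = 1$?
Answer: $\frac{4608}{53} \approx 86.943$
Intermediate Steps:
$m = -12$
$P{\left(n \right)} = - 4 n$ ($P{\left(n \right)} = n \left(-4\right) = - 4 n$)
$H{\left(f,K \right)} = -2 + \frac{176 + K}{-5 + f}$ ($H{\left(f,K \right)} = -2 + \frac{K + 176}{f - 5} = -2 + \frac{176 + K}{-5 + f}$)
$c = -4608$ ($c = \left(-12\right) \left(-12\right) \left(-32\right) = 144 \left(-32\right) = -4608$)
$\frac{c}{H{\left(L{\left(8 \right)},P{\left(-7 \right)} \right)}} = - \frac{4608}{\frac{1}{-5 + 1} \left(186 - -28 - 2\right)} = - \frac{4608}{\frac{1}{-4} \left(186 + 28 - 2\right)} = - \frac{4608}{\left(- \frac{1}{4}\right) 212} = - \frac{4608}{-53} = \left(-4608\right) \left(- \frac{1}{53}\right) = \frac{4608}{53}$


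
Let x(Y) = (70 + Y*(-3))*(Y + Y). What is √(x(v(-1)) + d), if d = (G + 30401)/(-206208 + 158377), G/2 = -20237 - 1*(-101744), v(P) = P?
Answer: I*√343270698771/47831 ≈ 12.249*I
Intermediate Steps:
G = 163014 (G = 2*(-20237 - 1*(-101744)) = 2*(-20237 + 101744) = 2*81507 = 163014)
x(Y) = 2*Y*(70 - 3*Y) (x(Y) = (70 - 3*Y)*(2*Y) = 2*Y*(70 - 3*Y))
d = -193415/47831 (d = (163014 + 30401)/(-206208 + 158377) = 193415/(-47831) = 193415*(-1/47831) = -193415/47831 ≈ -4.0437)
√(x(v(-1)) + d) = √(2*(-1)*(70 - 3*(-1)) - 193415/47831) = √(2*(-1)*(70 + 3) - 193415/47831) = √(2*(-1)*73 - 193415/47831) = √(-146 - 193415/47831) = √(-7176741/47831) = I*√343270698771/47831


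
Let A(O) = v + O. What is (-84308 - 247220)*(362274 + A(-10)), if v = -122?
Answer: -120060212976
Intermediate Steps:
A(O) = -122 + O
(-84308 - 247220)*(362274 + A(-10)) = (-84308 - 247220)*(362274 + (-122 - 10)) = -331528*(362274 - 132) = -331528*362142 = -120060212976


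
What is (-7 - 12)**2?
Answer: 361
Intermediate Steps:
(-7 - 12)**2 = (-19)**2 = 361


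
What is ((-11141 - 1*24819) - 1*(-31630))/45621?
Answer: -4330/45621 ≈ -0.094912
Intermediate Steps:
((-11141 - 1*24819) - 1*(-31630))/45621 = ((-11141 - 24819) + 31630)*(1/45621) = (-35960 + 31630)*(1/45621) = -4330*1/45621 = -4330/45621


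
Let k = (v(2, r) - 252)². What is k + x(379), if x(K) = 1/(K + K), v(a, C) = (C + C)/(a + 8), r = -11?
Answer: 1224504303/18950 ≈ 64618.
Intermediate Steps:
v(a, C) = 2*C/(8 + a) (v(a, C) = (2*C)/(8 + a) = 2*C/(8 + a))
x(K) = 1/(2*K)
k = 1615441/25 (k = (2*(-11)/(8 + 2) - 252)² = (2*(-11)/10 - 252)² = (2*(-11)*(⅒) - 252)² = (-11/5 - 252)² = (-1271/5)² = 1615441/25 ≈ 64618.)
k + x(379) = 1615441/25 + (½)/379 = 1615441/25 + (½)*(1/379) = 1615441/25 + 1/758 = 1224504303/18950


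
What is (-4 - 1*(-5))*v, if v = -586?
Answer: -586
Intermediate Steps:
(-4 - 1*(-5))*v = (-4 - 1*(-5))*(-586) = (-4 + 5)*(-586) = 1*(-586) = -586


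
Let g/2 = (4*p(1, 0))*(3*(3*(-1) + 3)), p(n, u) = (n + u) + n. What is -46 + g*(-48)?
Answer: -46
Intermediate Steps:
p(n, u) = u + 2*n
g = 0 (g = 2*((4*(0 + 2*1))*(3*(3*(-1) + 3))) = 2*((4*(0 + 2))*(3*(-3 + 3))) = 2*((4*2)*(3*0)) = 2*(8*0) = 2*0 = 0)
-46 + g*(-48) = -46 + 0*(-48) = -46 + 0 = -46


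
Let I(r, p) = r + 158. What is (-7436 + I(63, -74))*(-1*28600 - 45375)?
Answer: 533729625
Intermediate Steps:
I(r, p) = 158 + r
(-7436 + I(63, -74))*(-1*28600 - 45375) = (-7436 + (158 + 63))*(-1*28600 - 45375) = (-7436 + 221)*(-28600 - 45375) = -7215*(-73975) = 533729625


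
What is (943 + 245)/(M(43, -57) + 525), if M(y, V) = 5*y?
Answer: 297/185 ≈ 1.6054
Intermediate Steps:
(943 + 245)/(M(43, -57) + 525) = (943 + 245)/(5*43 + 525) = 1188/(215 + 525) = 1188/740 = 1188*(1/740) = 297/185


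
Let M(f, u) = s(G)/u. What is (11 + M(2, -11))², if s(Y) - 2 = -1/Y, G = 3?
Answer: 128164/1089 ≈ 117.69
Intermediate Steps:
s(Y) = 2 - 1/Y
M(f, u) = 5/(3*u) (M(f, u) = (2 - 1/3)/u = (2 - 1*⅓)/u = (2 - ⅓)/u = 5/(3*u))
(11 + M(2, -11))² = (11 + (5/3)/(-11))² = (11 + (5/3)*(-1/11))² = (11 - 5/33)² = (358/33)² = 128164/1089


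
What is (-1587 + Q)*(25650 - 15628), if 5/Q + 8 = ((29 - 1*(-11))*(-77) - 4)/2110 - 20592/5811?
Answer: -16261607608331/1022179 ≈ -1.5909e+7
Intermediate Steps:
Q = -785975/2044358 (Q = 5/(-8 + (((29 - 1*(-11))*(-77) - 4)/2110 - 20592/5811)) = 5/(-8 + (((29 + 11)*(-77) - 4)*(1/2110) - 20592*1/5811)) = 5/(-8 + ((40*(-77) - 4)*(1/2110) - 528/149)) = 5/(-8 + ((-3080 - 4)*(1/2110) - 528/149)) = 5/(-8 + (-3084*1/2110 - 528/149)) = 5/(-8 + (-1542/1055 - 528/149)) = 5/(-8 - 786798/157195) = 5/(-2044358/157195) = 5*(-157195/2044358) = -785975/2044358 ≈ -0.38446)
(-1587 + Q)*(25650 - 15628) = (-1587 - 785975/2044358)*(25650 - 15628) = -3245182121/2044358*10022 = -16261607608331/1022179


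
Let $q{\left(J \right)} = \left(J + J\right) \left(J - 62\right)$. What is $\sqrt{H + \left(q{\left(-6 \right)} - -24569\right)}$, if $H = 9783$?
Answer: $4 \sqrt{2198} \approx 187.53$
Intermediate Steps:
$q{\left(J \right)} = 2 J \left(-62 + J\right)$
$\sqrt{H + \left(q{\left(-6 \right)} - -24569\right)} = \sqrt{9783 + \left(2 \left(-6\right) \left(-62 - 6\right) - -24569\right)} = \sqrt{9783 + \left(2 \left(-6\right) \left(-68\right) + 24569\right)} = \sqrt{9783 + \left(816 + 24569\right)} = \sqrt{9783 + 25385} = \sqrt{35168} = 4 \sqrt{2198}$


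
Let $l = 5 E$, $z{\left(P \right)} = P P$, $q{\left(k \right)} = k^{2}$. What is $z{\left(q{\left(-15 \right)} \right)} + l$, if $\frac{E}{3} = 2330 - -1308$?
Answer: $105195$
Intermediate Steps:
$E = 10914$ ($E = 3 \left(2330 - -1308\right) = 3 \left(2330 + 1308\right) = 3 \cdot 3638 = 10914$)
$z{\left(P \right)} = P^{2}$
$l = 54570$ ($l = 5 \cdot 10914 = 54570$)
$z{\left(q{\left(-15 \right)} \right)} + l = \left(\left(-15\right)^{2}\right)^{2} + 54570 = 225^{2} + 54570 = 50625 + 54570 = 105195$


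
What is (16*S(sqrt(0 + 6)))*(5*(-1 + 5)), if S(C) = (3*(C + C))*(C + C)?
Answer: 23040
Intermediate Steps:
S(C) = 12*C**2 (S(C) = (3*(2*C))*(2*C) = (6*C)*(2*C) = 12*C**2)
(16*S(sqrt(0 + 6)))*(5*(-1 + 5)) = (16*(12*(sqrt(0 + 6))**2))*(5*(-1 + 5)) = (16*(12*(sqrt(6))**2))*(5*4) = (16*(12*6))*20 = (16*72)*20 = 1152*20 = 23040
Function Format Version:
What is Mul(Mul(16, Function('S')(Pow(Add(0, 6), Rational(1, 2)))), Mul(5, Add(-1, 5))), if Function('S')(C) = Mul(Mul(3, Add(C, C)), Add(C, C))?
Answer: 23040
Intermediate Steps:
Function('S')(C) = Mul(12, Pow(C, 2)) (Function('S')(C) = Mul(Mul(3, Mul(2, C)), Mul(2, C)) = Mul(Mul(6, C), Mul(2, C)) = Mul(12, Pow(C, 2)))
Mul(Mul(16, Function('S')(Pow(Add(0, 6), Rational(1, 2)))), Mul(5, Add(-1, 5))) = Mul(Mul(16, Mul(12, Pow(Pow(Add(0, 6), Rational(1, 2)), 2))), Mul(5, Add(-1, 5))) = Mul(Mul(16, Mul(12, Pow(Pow(6, Rational(1, 2)), 2))), Mul(5, 4)) = Mul(Mul(16, Mul(12, 6)), 20) = Mul(Mul(16, 72), 20) = Mul(1152, 20) = 23040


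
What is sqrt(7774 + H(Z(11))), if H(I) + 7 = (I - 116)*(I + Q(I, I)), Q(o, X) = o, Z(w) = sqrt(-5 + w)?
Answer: sqrt(7779 - 232*sqrt(6)) ≈ 84.916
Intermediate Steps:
H(I) = -7 + 2*I*(-116 + I) (H(I) = -7 + (I - 116)*(I + I) = -7 + (-116 + I)*(2*I) = -7 + 2*I*(-116 + I))
sqrt(7774 + H(Z(11))) = sqrt(7774 + (-7 - 232*sqrt(-5 + 11) + 2*(sqrt(-5 + 11))**2)) = sqrt(7774 + (-7 - 232*sqrt(6) + 2*(sqrt(6))**2)) = sqrt(7774 + (-7 - 232*sqrt(6) + 2*6)) = sqrt(7774 + (-7 - 232*sqrt(6) + 12)) = sqrt(7774 + (5 - 232*sqrt(6))) = sqrt(7779 - 232*sqrt(6))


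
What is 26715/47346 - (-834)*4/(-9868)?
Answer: 677419/2994938 ≈ 0.22619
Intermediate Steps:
26715/47346 - (-834)*4/(-9868) = 26715*(1/47346) - 417*(-8)*(-1/9868) = 685/1214 + 3336*(-1/9868) = 685/1214 - 834/2467 = 677419/2994938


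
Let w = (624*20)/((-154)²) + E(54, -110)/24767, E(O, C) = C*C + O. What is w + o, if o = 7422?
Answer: 1090022110252/146843543 ≈ 7423.0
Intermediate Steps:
E(O, C) = O + C² (E(O, C) = C² + O = O + C²)
w = 149334106/146843543 (w = (624*20)/((-154)²) + (54 + (-110)²)/24767 = 12480/23716 + (54 + 12100)*(1/24767) = 12480*(1/23716) + 12154*(1/24767) = 3120/5929 + 12154/24767 = 149334106/146843543 ≈ 1.0170)
w + o = 149334106/146843543 + 7422 = 1090022110252/146843543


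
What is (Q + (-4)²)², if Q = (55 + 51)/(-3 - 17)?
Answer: 11449/100 ≈ 114.49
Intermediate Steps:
Q = -53/10 (Q = 106/(-20) = 106*(-1/20) = -53/10 ≈ -5.3000)
(Q + (-4)²)² = (-53/10 + (-4)²)² = (-53/10 + 16)² = (107/10)² = 11449/100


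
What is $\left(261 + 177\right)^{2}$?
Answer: $191844$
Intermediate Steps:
$\left(261 + 177\right)^{2} = 438^{2} = 191844$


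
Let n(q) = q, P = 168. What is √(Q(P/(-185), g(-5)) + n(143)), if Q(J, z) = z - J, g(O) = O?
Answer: √4754130/185 ≈ 11.786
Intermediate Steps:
√(Q(P/(-185), g(-5)) + n(143)) = √((-5 - 168/(-185)) + 143) = √((-5 - 168*(-1)/185) + 143) = √((-5 - 1*(-168/185)) + 143) = √((-5 + 168/185) + 143) = √(-757/185 + 143) = √(25698/185) = √4754130/185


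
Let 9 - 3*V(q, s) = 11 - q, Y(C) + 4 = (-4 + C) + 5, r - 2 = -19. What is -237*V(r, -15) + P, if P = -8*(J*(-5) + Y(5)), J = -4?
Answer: 1325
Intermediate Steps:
r = -17 (r = 2 - 19 = -17)
Y(C) = -3 + C (Y(C) = -4 + ((-4 + C) + 5) = -4 + (1 + C) = -3 + C)
V(q, s) = -⅔ + q/3 (V(q, s) = 3 - (11 - q)/3 = 3 + (-11/3 + q/3) = -⅔ + q/3)
P = -176 (P = -8*(-4*(-5) + (-3 + 5)) = -8*(20 + 2) = -8*22 = -176)
-237*V(r, -15) + P = -237*(-⅔ + (⅓)*(-17)) - 176 = -237*(-⅔ - 17/3) - 176 = -237*(-19/3) - 176 = 1501 - 176 = 1325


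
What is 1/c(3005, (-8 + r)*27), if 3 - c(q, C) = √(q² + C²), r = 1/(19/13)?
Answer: -1083/3273920785 - 19*√3273924034/3273920785 ≈ -0.00033239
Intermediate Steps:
r = 13/19 (r = 1/(19*(1/13)) = 1/(19/13) = 13/19 ≈ 0.68421)
c(q, C) = 3 - √(C² + q²) (c(q, C) = 3 - √(q² + C²) = 3 - √(C² + q²))
1/c(3005, (-8 + r)*27) = 1/(3 - √(((-8 + 13/19)*27)² + 3005²)) = 1/(3 - √((-139/19*27)² + 9030025)) = 1/(3 - √((-3753/19)² + 9030025)) = 1/(3 - √(14085009/361 + 9030025)) = 1/(3 - √(3273924034/361)) = 1/(3 - √3273924034/19)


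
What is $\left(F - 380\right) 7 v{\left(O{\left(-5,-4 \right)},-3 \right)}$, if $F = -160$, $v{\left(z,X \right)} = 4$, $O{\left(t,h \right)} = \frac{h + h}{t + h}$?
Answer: $-15120$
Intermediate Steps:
$O{\left(t,h \right)} = \frac{2 h}{h + t}$
$\left(F - 380\right) 7 v{\left(O{\left(-5,-4 \right)},-3 \right)} = \left(-160 - 380\right) 7 \cdot 4 = \left(-540\right) 28 = -15120$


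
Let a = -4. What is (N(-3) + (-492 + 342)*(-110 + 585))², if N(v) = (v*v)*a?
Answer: 5081693796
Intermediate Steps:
N(v) = -4*v² (N(v) = (v*v)*(-4) = v²*(-4) = -4*v²)
(N(-3) + (-492 + 342)*(-110 + 585))² = (-4*(-3)² + (-492 + 342)*(-110 + 585))² = (-4*9 - 150*475)² = (-36 - 71250)² = (-71286)² = 5081693796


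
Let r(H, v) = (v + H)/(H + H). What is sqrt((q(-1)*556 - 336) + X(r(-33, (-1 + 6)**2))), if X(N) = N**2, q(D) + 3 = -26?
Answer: 2*I*sqrt(4481231)/33 ≈ 128.3*I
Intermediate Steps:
q(D) = -29 (q(D) = -3 - 26 = -29)
r(H, v) = (H + v)/(2*H) (r(H, v) = (H + v)/((2*H)) = (H + v)*(1/(2*H)) = (H + v)/(2*H))
sqrt((q(-1)*556 - 336) + X(r(-33, (-1 + 6)**2))) = sqrt((-29*556 - 336) + ((1/2)*(-33 + (-1 + 6)**2)/(-33))**2) = sqrt((-16124 - 336) + ((1/2)*(-1/33)*(-33 + 5**2))**2) = sqrt(-16460 + ((1/2)*(-1/33)*(-33 + 25))**2) = sqrt(-16460 + ((1/2)*(-1/33)*(-8))**2) = sqrt(-16460 + (4/33)**2) = sqrt(-16460 + 16/1089) = sqrt(-17924924/1089) = 2*I*sqrt(4481231)/33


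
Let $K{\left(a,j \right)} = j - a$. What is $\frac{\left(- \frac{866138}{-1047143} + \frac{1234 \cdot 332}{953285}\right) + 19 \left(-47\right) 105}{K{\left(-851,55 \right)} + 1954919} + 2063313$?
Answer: $\frac{4028318963518419748842014}{1952354808560697875} \approx 2.0633 \cdot 10^{6}$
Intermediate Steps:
$\frac{\left(- \frac{866138}{-1047143} + \frac{1234 \cdot 332}{953285}\right) + 19 \left(-47\right) 105}{K{\left(-851,55 \right)} + 1954919} + 2063313 = \frac{\left(- \frac{866138}{-1047143} + \frac{1234 \cdot 332}{953285}\right) + 19 \left(-47\right) 105}{\left(55 - -851\right) + 1954919} + 2063313 = \frac{\left(\left(-866138\right) \left(- \frac{1}{1047143}\right) + 409688 \cdot \frac{1}{953285}\right) - 93765}{\left(55 + 851\right) + 1954919} + 2063313 = \frac{\left(\frac{866138}{1047143} + \frac{409688}{953285}\right) - 93765}{906 + 1954919} + 2063313 = \frac{\frac{1254678284714}{998225714755} - 93765}{1955825} + 2063313 = \left(- \frac{93597379465717861}{998225714755}\right) \frac{1}{1955825} + 2063313 = - \frac{93597379465717861}{1952354808560697875} + 2063313 = \frac{4028318963518419748842014}{1952354808560697875}$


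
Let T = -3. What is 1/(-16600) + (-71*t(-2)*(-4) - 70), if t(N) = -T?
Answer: 12981199/16600 ≈ 782.00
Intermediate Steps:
t(N) = 3 (t(N) = -1*(-3) = 3)
1/(-16600) + (-71*t(-2)*(-4) - 70) = 1/(-16600) + (-213*(-4) - 70) = -1/16600 + (-71*(-12) - 70) = -1/16600 + (852 - 70) = -1/16600 + 782 = 12981199/16600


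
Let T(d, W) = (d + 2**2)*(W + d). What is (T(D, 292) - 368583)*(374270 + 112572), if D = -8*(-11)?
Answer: -162421688566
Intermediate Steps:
D = 88
T(d, W) = (4 + d)*(W + d) (T(d, W) = (d + 4)*(W + d) = (4 + d)*(W + d))
(T(D, 292) - 368583)*(374270 + 112572) = ((88**2 + 4*292 + 4*88 + 292*88) - 368583)*(374270 + 112572) = ((7744 + 1168 + 352 + 25696) - 368583)*486842 = (34960 - 368583)*486842 = -333623*486842 = -162421688566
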